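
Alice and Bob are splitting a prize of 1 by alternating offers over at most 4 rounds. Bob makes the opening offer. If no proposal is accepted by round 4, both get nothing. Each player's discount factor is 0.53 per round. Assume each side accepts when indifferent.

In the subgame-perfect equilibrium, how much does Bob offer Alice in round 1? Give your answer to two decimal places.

Round 4 (Alice proposes): Bob will accept anything ≥ 0, so Alice offers 0 and keeps 1.
Round 3 (Bob proposes): Alice can get 1 next round, worth 0.53 × 1 = 0.53 now; Bob offers that and keeps 0.47.
Round 2 (Alice proposes): Bob can get 0.47 next round, worth 0.53 × 0.47 = 0.2491 now. Alice offers 0.2491 and keeps 1 − 0.2491 = 0.7509.
Round 1 (Bob proposes): Alice can get 0.7509 next round, worth 0.53 × 0.7509 = 0.397977 now; Bob offers that and keeps 0.602023.

0.40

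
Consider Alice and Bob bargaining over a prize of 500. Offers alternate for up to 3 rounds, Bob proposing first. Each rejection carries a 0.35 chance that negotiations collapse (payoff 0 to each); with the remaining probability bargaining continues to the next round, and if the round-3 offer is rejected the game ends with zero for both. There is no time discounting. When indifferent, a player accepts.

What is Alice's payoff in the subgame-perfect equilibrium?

113.75

Round 3 (Bob proposes): rejection yields 0 for Alice; Bob offers 0 and keeps 500.
Round 2 (Alice proposes): rejecting gives Bob an expected 0.65 × 500 = 325. Alice offers 325 and keeps 500 − 325 = 175.
Round 1 (Bob proposes): rejecting gives Alice an expected 0.65 × 175 = 113.75; Bob offers that and keeps 386.25.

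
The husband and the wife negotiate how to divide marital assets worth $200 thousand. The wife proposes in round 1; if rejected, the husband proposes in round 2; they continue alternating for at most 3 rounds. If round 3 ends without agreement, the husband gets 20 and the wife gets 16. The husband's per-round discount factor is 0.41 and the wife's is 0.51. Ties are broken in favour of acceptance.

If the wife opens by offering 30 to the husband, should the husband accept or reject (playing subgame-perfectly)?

Reject

Round 3 (the wife proposes): the husband gets 20 if talks fail, so the wife offers 20 and keeps 180.
Round 2 (the husband proposes): the wife can get 180 next round, worth 0.51 × 180 = 91.8 now. The husband offers 91.8 and keeps 200 − 91.8 = 108.2.
So by rejecting in round 1, the husband gets 108.2 next round, worth 0.41 × 108.2 = 44.362 now.
Offer 30 < 44.362, so the husband rejects.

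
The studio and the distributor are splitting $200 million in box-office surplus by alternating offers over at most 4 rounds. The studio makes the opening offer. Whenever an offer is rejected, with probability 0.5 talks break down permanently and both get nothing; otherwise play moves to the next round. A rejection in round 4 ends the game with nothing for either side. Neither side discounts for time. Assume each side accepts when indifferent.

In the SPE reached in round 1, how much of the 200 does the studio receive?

Round 4 (the distributor proposes): the studio will accept anything ≥ 0, so the distributor offers 0 and keeps 200.
Round 3 (the studio proposes): rejecting gives the distributor an expected 0.5 × 200 = 100; the studio offers that and keeps 100.
Round 2 (the distributor proposes): rejecting gives the studio an expected 0.5 × 100 = 50; the distributor offers that and keeps 150.
Round 1 (the studio proposes): rejecting gives the distributor an expected 0.5 × 150 = 75; the studio offers that and keeps 125.

125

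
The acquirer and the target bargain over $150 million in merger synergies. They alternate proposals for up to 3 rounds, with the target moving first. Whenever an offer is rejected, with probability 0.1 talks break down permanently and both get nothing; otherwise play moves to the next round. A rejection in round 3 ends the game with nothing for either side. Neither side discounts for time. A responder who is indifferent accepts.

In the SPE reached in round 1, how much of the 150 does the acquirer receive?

Round 3 (the target proposes): the acquirer will accept anything ≥ 0, so the target offers 0 and keeps 150.
Round 2 (the acquirer proposes): rejecting gives the target an expected 0.9 × 150 = 135. The acquirer offers 135 and keeps 150 − 135 = 15.
Round 1 (the target proposes): rejecting gives the acquirer an expected 0.9 × 15 = 13.5; the target offers that and keeps 136.5.

13.5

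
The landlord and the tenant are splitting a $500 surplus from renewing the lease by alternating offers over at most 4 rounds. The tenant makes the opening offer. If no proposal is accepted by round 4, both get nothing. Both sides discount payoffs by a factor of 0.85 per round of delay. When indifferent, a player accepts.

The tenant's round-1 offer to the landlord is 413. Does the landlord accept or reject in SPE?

Accept

Round 4 (the landlord proposes): rejection yields 0 for the tenant; the landlord offers 0 and keeps 500.
Round 3 (the tenant proposes): the landlord can get 500 next round, worth 0.85 × 500 = 425 now, so the tenant offers 425, keeping 75.
Round 2 (the landlord proposes): the tenant can get 75 next round, worth 0.85 × 75 = 63.75 now. The landlord offers 63.75 and keeps 500 − 63.75 = 436.25.
So by rejecting in round 1, the landlord gets 436.25 next round, worth 0.85 × 436.25 = 370.8125 now.
Offer 413 ≥ 370.8125, so the landlord accepts.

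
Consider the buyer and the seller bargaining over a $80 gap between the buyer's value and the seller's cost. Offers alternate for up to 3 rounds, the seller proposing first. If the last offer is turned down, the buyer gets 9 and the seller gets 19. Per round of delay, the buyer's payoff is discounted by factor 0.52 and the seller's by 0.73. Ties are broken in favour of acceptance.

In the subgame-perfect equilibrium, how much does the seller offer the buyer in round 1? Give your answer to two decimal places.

14.65

Work backward from the last round.
Round 3 (the seller proposes): the buyer gets 9 if talks fail, so the seller offers 9 and keeps 71.
Round 2 (the buyer proposes): the seller can get 71 next round, worth 0.73 × 71 = 51.83 now; the buyer offers that and keeps 28.17.
Round 1 (the seller proposes): the buyer can get 28.17 next round, worth 0.52 × 28.17 = 14.6484 now, so the seller offers 14.6484, keeping 65.3516.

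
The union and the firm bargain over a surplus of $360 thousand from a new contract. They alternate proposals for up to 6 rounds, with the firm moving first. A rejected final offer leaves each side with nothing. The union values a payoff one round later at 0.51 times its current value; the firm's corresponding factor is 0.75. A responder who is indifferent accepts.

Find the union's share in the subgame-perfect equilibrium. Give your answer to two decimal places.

90.32

Round 6 (the union proposes): the firm will accept anything ≥ 0, so the union offers 0 and keeps 360.
Round 5 (the firm proposes): the union can get 360 next round, worth 0.51 × 360 = 183.6 now, so the firm offers 183.6, keeping 176.4.
Round 4 (the union proposes): the firm can get 176.4 next round, worth 0.75 × 176.4 = 132.3 now, so the union offers 132.3, keeping 227.7.
Round 3 (the firm proposes): the union can get 227.7 next round, worth 0.51 × 227.7 = 116.127 now. The firm offers 116.127 and keeps 360 − 116.127 = 243.873.
Round 2 (the union proposes): the firm can get 243.873 next round, worth 0.75 × 243.873 = 182.90475 now; the union offers that and keeps 177.09525.
Round 1 (the firm proposes): the union can get 177.09525 next round, worth 0.51 × 177.09525 = 90.3185775 now; the firm offers that and keeps 269.6814225.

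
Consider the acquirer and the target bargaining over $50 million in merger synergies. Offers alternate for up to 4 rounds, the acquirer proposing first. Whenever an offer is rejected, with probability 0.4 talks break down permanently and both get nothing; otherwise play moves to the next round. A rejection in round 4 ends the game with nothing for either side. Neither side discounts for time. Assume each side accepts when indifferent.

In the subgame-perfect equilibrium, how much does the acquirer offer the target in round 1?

22.8

Round 4 (the target proposes): rejection yields 0 for the acquirer; the target offers 0 and keeps 50.
Round 3 (the acquirer proposes): rejecting gives the target an expected 0.6 × 50 = 30. The acquirer offers 30 and keeps 50 − 30 = 20.
Round 2 (the target proposes): rejecting gives the acquirer an expected 0.6 × 20 = 12, so the target offers 12, keeping 38.
Round 1 (the acquirer proposes): rejecting gives the target an expected 0.6 × 38 = 22.8, so the acquirer offers 22.8, keeping 27.2.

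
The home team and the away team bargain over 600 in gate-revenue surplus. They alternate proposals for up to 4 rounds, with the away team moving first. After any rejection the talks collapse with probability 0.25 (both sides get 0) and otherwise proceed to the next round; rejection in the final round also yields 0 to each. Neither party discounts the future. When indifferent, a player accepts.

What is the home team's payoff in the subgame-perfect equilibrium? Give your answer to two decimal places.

365.63

Round 4 (the home team proposes): rejection yields 0 for the away team; the home team offers 0 and keeps 600.
Round 3 (the away team proposes): rejecting gives the home team an expected 0.75 × 600 = 450. The away team offers 450 and keeps 600 − 450 = 150.
Round 2 (the home team proposes): rejecting gives the away team an expected 0.75 × 150 = 112.5. The home team offers 112.5 and keeps 600 − 112.5 = 487.5.
Round 1 (the away team proposes): rejecting gives the home team an expected 0.75 × 487.5 = 365.625. The away team offers 365.625 and keeps 600 − 365.625 = 234.375.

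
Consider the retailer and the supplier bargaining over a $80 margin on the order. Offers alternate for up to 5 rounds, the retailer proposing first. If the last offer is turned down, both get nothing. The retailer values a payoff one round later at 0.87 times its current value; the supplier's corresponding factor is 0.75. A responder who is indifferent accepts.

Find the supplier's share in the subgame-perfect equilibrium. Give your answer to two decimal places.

12.89

By backward induction:
Round 5 (the retailer proposes): the supplier will accept anything ≥ 0, so the retailer offers 0 and keeps 80.
Round 4 (the supplier proposes): the retailer can get 80 next round, worth 0.87 × 80 = 69.6 now, so the supplier offers 69.6, keeping 10.4.
Round 3 (the retailer proposes): the supplier can get 10.4 next round, worth 0.75 × 10.4 = 7.8 now. The retailer offers 7.8 and keeps 80 − 7.8 = 72.2.
Round 2 (the supplier proposes): the retailer can get 72.2 next round, worth 0.87 × 72.2 = 62.814 now, so the supplier offers 62.814, keeping 17.186.
Round 1 (the retailer proposes): the supplier can get 17.186 next round, worth 0.75 × 17.186 = 12.8895 now, so the retailer offers 12.8895, keeping 67.1105.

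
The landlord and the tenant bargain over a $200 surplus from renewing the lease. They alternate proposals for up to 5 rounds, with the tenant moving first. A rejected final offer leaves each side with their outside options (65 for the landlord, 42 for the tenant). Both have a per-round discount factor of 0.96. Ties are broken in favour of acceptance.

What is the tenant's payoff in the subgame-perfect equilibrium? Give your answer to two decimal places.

130.03

Solve by backward induction from round 5.
Round 5 (the tenant proposes): the landlord gets 65 if talks fail, so the tenant offers 65 and keeps 135.
Round 4 (the landlord proposes): the tenant can get 135 next round, worth 0.96 × 135 = 129.6 now. The landlord offers 129.6 and keeps 200 − 129.6 = 70.4.
Round 3 (the tenant proposes): the landlord can get 70.4 next round, worth 0.96 × 70.4 = 67.584 now; the tenant offers that and keeps 132.416.
Round 2 (the landlord proposes): the tenant can get 132.416 next round, worth 0.96 × 132.416 = 127.11936 now, so the landlord offers 127.11936, keeping 72.88064.
Round 1 (the tenant proposes): the landlord can get 72.88064 next round, worth 0.96 × 72.88064 = 69.9654144 now, so the tenant offers 69.9654144, keeping 130.0345856.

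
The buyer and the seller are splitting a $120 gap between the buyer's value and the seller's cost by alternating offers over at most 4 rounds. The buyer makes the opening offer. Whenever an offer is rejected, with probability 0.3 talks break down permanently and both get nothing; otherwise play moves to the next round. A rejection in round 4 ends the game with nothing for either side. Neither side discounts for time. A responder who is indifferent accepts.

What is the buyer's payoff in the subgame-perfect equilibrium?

53.64

Round 4 (the seller proposes): rejection yields 0 for the buyer; the seller offers 0 and keeps 120.
Round 3 (the buyer proposes): rejecting gives the seller an expected 0.7 × 120 = 84, so the buyer offers 84, keeping 36.
Round 2 (the seller proposes): rejecting gives the buyer an expected 0.7 × 36 = 25.2, so the seller offers 25.2, keeping 94.8.
Round 1 (the buyer proposes): rejecting gives the seller an expected 0.7 × 94.8 = 66.36, so the buyer offers 66.36, keeping 53.64.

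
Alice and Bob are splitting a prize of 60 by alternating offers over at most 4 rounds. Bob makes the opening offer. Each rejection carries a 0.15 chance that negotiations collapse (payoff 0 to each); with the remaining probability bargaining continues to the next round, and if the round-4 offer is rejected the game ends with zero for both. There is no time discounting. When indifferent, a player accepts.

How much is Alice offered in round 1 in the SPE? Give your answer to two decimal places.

Round 4 (Alice proposes): Bob will accept anything ≥ 0, so Alice offers 0 and keeps 60.
Round 3 (Bob proposes): rejecting gives Alice an expected 0.85 × 60 = 51, so Bob offers 51, keeping 9.
Round 2 (Alice proposes): rejecting gives Bob an expected 0.85 × 9 = 7.65. Alice offers 7.65 and keeps 60 − 7.65 = 52.35.
Round 1 (Bob proposes): rejecting gives Alice an expected 0.85 × 52.35 = 44.4975. Bob offers 44.4975 and keeps 60 − 44.4975 = 15.5025.

44.50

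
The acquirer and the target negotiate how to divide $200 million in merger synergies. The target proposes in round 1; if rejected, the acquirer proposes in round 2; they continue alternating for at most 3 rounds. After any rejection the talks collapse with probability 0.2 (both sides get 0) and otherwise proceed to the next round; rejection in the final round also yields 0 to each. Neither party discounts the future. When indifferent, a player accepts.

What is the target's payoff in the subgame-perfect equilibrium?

168

Round 3 (the target proposes): the acquirer will accept anything ≥ 0, so the target offers 0 and keeps 200.
Round 2 (the acquirer proposes): rejecting gives the target an expected 0.8 × 200 = 160; the acquirer offers that and keeps 40.
Round 1 (the target proposes): rejecting gives the acquirer an expected 0.8 × 40 = 32, so the target offers 32, keeping 168.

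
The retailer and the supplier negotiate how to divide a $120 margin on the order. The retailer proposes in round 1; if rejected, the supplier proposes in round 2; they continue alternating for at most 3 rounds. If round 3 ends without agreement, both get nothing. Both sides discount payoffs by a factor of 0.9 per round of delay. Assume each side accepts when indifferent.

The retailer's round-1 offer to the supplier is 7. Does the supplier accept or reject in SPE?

Reject

Work out the supplier's continuation value if the offer is rejected.
Round 3 (the retailer proposes): the supplier will accept anything ≥ 0, so the retailer offers 0 and keeps 120.
Round 2 (the supplier proposes): the retailer can get 120 next round, worth 0.9 × 120 = 108 now, so the supplier offers 108, keeping 12.
So by rejecting in round 1, the supplier gets 12 next round, worth 0.9 × 12 = 10.8 now.
Offer 7 < 10.8, so the supplier rejects.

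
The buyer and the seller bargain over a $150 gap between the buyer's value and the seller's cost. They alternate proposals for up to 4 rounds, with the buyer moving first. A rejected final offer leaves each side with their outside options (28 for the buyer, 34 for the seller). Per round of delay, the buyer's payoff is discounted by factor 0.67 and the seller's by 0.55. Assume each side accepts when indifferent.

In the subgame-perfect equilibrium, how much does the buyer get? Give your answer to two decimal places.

Work backward from the last round.
Round 4 (the seller proposes): the buyer gets 28 if talks fail, so the seller offers 28 and keeps 122.
Round 3 (the buyer proposes): the seller can get 122 next round, worth 0.55 × 122 = 67.1 now; the buyer offers that and keeps 82.9.
Round 2 (the seller proposes): the buyer can get 82.9 next round, worth 0.67 × 82.9 = 55.543 now; the seller offers that and keeps 94.457.
Round 1 (the buyer proposes): the seller can get 94.457 next round, worth 0.55 × 94.457 = 51.95135 now, so the buyer offers 51.95135, keeping 98.04865.

98.05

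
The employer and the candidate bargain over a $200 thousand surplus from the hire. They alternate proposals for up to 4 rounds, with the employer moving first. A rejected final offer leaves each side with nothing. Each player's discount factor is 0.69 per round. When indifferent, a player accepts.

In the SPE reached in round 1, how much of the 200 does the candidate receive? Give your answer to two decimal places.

Round 4 (the candidate proposes): rejection yields 0 for the employer; the candidate offers 0 and keeps 200.
Round 3 (the employer proposes): the candidate can get 200 next round, worth 0.69 × 200 = 138 now; the employer offers that and keeps 62.
Round 2 (the candidate proposes): the employer can get 62 next round, worth 0.69 × 62 = 42.78 now. The candidate offers 42.78 and keeps 200 − 42.78 = 157.22.
Round 1 (the employer proposes): the candidate can get 157.22 next round, worth 0.69 × 157.22 = 108.4818 now, so the employer offers 108.4818, keeping 91.5182.

108.48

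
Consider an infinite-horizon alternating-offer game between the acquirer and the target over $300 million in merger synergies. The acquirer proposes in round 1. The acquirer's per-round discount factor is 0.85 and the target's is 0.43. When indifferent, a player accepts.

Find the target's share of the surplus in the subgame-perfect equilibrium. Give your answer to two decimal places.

30.50

When the acquirer proposes, the target accepts any offer worth at least 0.43 times what the target would get by proposing next round; and vice versa.
This gives x = 300 − 0.43y and y = 300 − 0.85x, where x and y are each side's share when it proposes.
Hence (1 − 0.43·0.85)x = 300(1 − 0.43), i.e. 0.6345·x = 171.
x ≈ 269.5035; the target's share is 300 − x ≈ 30.4965.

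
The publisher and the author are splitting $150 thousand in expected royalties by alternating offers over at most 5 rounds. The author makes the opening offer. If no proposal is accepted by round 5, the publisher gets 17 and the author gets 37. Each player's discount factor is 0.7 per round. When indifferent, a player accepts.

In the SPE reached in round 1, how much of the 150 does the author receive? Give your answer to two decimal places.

Round 5 (the author proposes): the publisher gets 17 if talks fail, so the author offers 17 and keeps 133.
Round 4 (the publisher proposes): the author can get 133 next round, worth 0.7 × 133 = 93.1 now. The publisher offers 93.1 and keeps 150 − 93.1 = 56.9.
Round 3 (the author proposes): the publisher can get 56.9 next round, worth 0.7 × 56.9 = 39.83 now, so the author offers 39.83, keeping 110.17.
Round 2 (the publisher proposes): the author can get 110.17 next round, worth 0.7 × 110.17 = 77.119 now, so the publisher offers 77.119, keeping 72.881.
Round 1 (the author proposes): the publisher can get 72.881 next round, worth 0.7 × 72.881 = 51.0167 now; the author offers that and keeps 98.9833.

98.98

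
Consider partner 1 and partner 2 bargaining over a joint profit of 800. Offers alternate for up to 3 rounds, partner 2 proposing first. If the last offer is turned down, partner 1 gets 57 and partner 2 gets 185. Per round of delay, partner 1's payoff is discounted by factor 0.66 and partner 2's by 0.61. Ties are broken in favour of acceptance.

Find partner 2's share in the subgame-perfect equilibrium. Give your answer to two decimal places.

Work backward from the last round.
Round 3 (partner 2 proposes): partner 1 gets 57 if talks fail, so partner 2 offers 57 and keeps 743.
Round 2 (partner 1 proposes): partner 2 can get 743 next round, worth 0.61 × 743 = 453.23 now; partner 1 offers that and keeps 346.77.
Round 1 (partner 2 proposes): partner 1 can get 346.77 next round, worth 0.66 × 346.77 = 228.8682 now, so partner 2 offers 228.8682, keeping 571.1318.

571.13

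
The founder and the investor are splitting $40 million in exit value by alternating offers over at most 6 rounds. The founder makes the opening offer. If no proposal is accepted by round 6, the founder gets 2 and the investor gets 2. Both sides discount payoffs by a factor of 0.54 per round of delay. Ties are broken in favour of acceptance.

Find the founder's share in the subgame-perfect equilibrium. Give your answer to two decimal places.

25.42

Round 6 (the investor proposes): the founder gets 2 if talks fail, so the investor offers 2 and keeps 38.
Round 5 (the founder proposes): the investor can get 38 next round, worth 0.54 × 38 = 20.52 now; the founder offers that and keeps 19.48.
Round 4 (the investor proposes): the founder can get 19.48 next round, worth 0.54 × 19.48 = 10.5192 now. The investor offers 10.5192 and keeps 40 − 10.5192 = 29.4808.
Round 3 (the founder proposes): the investor can get 29.4808 next round, worth 0.54 × 29.4808 = 15.919632 now, so the founder offers 15.919632, keeping 24.080368.
Round 2 (the investor proposes): the founder can get 24.080368 next round, worth 0.54 × 24.080368 = 13.00339872 now; the investor offers that and keeps 26.99660128.
Round 1 (the founder proposes): the investor can get 26.99660128 next round, worth 0.54 × 26.99660128 = 14.5781646912 now, so the founder offers 14.5781646912, keeping 25.4218353088.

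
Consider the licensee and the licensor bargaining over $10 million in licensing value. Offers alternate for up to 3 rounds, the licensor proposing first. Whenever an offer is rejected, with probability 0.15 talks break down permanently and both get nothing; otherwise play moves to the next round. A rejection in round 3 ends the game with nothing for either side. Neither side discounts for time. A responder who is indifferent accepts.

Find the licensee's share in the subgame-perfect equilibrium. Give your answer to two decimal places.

1.28

Round 3 (the licensor proposes): rejection yields 0 for the licensee; the licensor offers 0 and keeps 10.
Round 2 (the licensee proposes): rejecting gives the licensor an expected 0.85 × 10 = 8.5. The licensee offers 8.5 and keeps 10 − 8.5 = 1.5.
Round 1 (the licensor proposes): rejecting gives the licensee an expected 0.85 × 1.5 = 1.275. The licensor offers 1.275 and keeps 10 − 1.275 = 8.725.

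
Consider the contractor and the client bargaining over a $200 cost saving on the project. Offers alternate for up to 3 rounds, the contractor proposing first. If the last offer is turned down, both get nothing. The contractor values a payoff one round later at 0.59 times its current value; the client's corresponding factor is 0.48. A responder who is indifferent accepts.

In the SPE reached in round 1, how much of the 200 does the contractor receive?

Round 3 (the contractor proposes): rejection yields 0 for the client; the contractor offers 0 and keeps 200.
Round 2 (the client proposes): the contractor can get 200 next round, worth 0.59 × 200 = 118 now. The client offers 118 and keeps 200 − 118 = 82.
Round 1 (the contractor proposes): the client can get 82 next round, worth 0.48 × 82 = 39.36 now, so the contractor offers 39.36, keeping 160.64.

160.64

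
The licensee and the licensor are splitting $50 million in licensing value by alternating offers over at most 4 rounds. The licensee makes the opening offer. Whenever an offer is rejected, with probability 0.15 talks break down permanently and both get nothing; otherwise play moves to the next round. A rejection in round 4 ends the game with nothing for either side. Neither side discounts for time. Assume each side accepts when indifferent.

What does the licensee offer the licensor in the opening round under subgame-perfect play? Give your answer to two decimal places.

37.08

Round 4 (the licensor proposes): rejection yields 0 for the licensee; the licensor offers 0 and keeps 50.
Round 3 (the licensee proposes): rejecting gives the licensor an expected 0.85 × 50 = 42.5. The licensee offers 42.5 and keeps 50 − 42.5 = 7.5.
Round 2 (the licensor proposes): rejecting gives the licensee an expected 0.85 × 7.5 = 6.375, so the licensor offers 6.375, keeping 43.625.
Round 1 (the licensee proposes): rejecting gives the licensor an expected 0.85 × 43.625 = 37.08125. The licensee offers 37.08125 and keeps 50 − 37.08125 = 12.91875.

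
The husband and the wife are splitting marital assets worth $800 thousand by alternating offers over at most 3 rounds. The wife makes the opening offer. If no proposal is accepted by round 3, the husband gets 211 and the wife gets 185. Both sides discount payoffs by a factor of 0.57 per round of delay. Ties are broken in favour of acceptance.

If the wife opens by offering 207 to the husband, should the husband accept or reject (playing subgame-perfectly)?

Work out the husband's continuation value if the offer is rejected.
Round 3 (the wife proposes): the husband gets 211 if talks fail, so the wife offers 211 and keeps 589.
Round 2 (the husband proposes): the wife can get 589 next round, worth 0.57 × 589 = 335.73 now. The husband offers 335.73 and keeps 800 − 335.73 = 464.27.
So by rejecting in round 1, the husband gets 464.27 next round, worth 0.57 × 464.27 = 264.6339 now.
Offer 207 < 264.6339, so the husband rejects.

Reject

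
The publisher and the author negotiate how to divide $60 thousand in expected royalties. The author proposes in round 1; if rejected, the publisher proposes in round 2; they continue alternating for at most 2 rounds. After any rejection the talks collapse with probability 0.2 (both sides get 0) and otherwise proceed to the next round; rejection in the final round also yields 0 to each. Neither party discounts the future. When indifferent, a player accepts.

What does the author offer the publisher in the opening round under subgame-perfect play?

Round 2 (the publisher proposes): rejection yields 0 for the author; the publisher offers 0 and keeps 60.
Round 1 (the author proposes): rejecting gives the publisher an expected 0.8 × 60 = 48. The author offers 48 and keeps 60 − 48 = 12.

48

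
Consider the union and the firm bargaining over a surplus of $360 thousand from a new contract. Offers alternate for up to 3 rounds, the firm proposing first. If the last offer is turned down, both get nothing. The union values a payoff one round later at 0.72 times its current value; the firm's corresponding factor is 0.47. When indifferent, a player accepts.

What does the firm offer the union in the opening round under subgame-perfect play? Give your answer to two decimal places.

137.38

Round 3 (the firm proposes): the union will accept anything ≥ 0, so the firm offers 0 and keeps 360.
Round 2 (the union proposes): the firm can get 360 next round, worth 0.47 × 360 = 169.2 now. The union offers 169.2 and keeps 360 − 169.2 = 190.8.
Round 1 (the firm proposes): the union can get 190.8 next round, worth 0.72 × 190.8 = 137.376 now. The firm offers 137.376 and keeps 360 − 137.376 = 222.624.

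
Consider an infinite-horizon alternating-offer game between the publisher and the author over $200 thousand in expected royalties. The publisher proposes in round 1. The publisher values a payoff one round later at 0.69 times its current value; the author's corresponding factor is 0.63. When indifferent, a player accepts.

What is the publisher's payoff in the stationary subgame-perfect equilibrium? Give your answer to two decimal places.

130.90

Let x be the publisher's share when the publisher proposes and y be the author's share when the author proposes.
The author accepts iff offered ≥ 0.63·y, so x = 200 − 0.63y. Symmetrically y = 200 − 0.69x.
Substituting: x = 200 − 0.63(200 − 0.69x), giving x(1 − 0.69·0.63) = 200(1 − 0.63).
So x = 200 × 0.37 / 0.5653 ≈ 130.9039, and the author receives 200 − x ≈ 69.0961.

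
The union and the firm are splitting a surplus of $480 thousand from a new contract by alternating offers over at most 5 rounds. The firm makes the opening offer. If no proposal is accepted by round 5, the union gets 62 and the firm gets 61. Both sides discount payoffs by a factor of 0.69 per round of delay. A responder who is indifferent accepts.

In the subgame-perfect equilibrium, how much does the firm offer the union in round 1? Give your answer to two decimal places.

165.61

Round 5 (the firm proposes): the union gets 62 if talks fail, so the firm offers 62 and keeps 418.
Round 4 (the union proposes): the firm can get 418 next round, worth 0.69 × 418 = 288.42 now. The union offers 288.42 and keeps 480 − 288.42 = 191.58.
Round 3 (the firm proposes): the union can get 191.58 next round, worth 0.69 × 191.58 = 132.1902 now; the firm offers that and keeps 347.8098.
Round 2 (the union proposes): the firm can get 347.8098 next round, worth 0.69 × 347.8098 = 239.988762 now; the union offers that and keeps 240.011238.
Round 1 (the firm proposes): the union can get 240.011238 next round, worth 0.69 × 240.011238 = 165.60775422 now. The firm offers 165.60775422 and keeps 480 − 165.60775422 = 314.39224578.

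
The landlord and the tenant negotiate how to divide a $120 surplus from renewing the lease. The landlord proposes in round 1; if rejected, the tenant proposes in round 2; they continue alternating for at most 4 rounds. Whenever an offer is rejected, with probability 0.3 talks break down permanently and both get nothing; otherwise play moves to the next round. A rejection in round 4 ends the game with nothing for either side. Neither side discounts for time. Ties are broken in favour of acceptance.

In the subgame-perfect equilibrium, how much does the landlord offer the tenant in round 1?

Round 4 (the tenant proposes): rejection yields 0 for the landlord; the tenant offers 0 and keeps 120.
Round 3 (the landlord proposes): rejecting gives the tenant an expected 0.7 × 120 = 84; the landlord offers that and keeps 36.
Round 2 (the tenant proposes): rejecting gives the landlord an expected 0.7 × 36 = 25.2; the tenant offers that and keeps 94.8.
Round 1 (the landlord proposes): rejecting gives the tenant an expected 0.7 × 94.8 = 66.36. The landlord offers 66.36 and keeps 120 − 66.36 = 53.64.

66.36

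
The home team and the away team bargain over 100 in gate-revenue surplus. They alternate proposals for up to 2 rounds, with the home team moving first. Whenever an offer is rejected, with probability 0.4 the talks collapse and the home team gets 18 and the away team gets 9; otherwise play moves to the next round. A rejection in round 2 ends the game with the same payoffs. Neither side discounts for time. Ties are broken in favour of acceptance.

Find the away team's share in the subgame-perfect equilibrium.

Round 2 (the away team proposes): the home team gets 18 if talks fail, so the away team offers 18 and keeps 82.
Round 1 (the home team proposes): rejecting gives the away team an expected 0.6 × 82 + 0.4 × 9 = 52.8; the home team offers that and keeps 47.2.

52.8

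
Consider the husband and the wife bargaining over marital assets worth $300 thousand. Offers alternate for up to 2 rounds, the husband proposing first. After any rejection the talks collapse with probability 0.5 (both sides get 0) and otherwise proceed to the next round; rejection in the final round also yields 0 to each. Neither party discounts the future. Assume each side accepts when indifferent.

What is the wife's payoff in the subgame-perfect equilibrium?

By backward induction:
Round 2 (the wife proposes): rejection yields 0 for the husband; the wife offers 0 and keeps 300.
Round 1 (the husband proposes): rejecting gives the wife an expected 0.5 × 300 = 150. The husband offers 150 and keeps 300 − 150 = 150.

150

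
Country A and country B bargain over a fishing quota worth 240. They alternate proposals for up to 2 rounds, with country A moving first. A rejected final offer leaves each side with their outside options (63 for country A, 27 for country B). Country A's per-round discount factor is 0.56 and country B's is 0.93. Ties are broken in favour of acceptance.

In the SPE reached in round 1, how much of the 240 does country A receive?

75.39

Round 2 (country B proposes): country A gets 63 if talks fail, so country B offers 63 and keeps 177.
Round 1 (country A proposes): country B can get 177 next round, worth 0.93 × 177 = 164.61 now, so country A offers 164.61, keeping 75.39.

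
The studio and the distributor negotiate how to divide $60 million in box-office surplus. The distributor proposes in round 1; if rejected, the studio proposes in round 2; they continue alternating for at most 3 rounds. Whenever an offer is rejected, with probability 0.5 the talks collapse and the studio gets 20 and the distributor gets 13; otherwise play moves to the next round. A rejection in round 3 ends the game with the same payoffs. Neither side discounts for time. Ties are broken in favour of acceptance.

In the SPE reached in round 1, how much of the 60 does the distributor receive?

33.25

Round 3 (the distributor proposes): the studio gets 20 if talks fail, so the distributor offers 20 and keeps 40.
Round 2 (the studio proposes): rejecting gives the distributor an expected 0.5 × 40 + 0.5 × 13 = 26.5; the studio offers that and keeps 33.5.
Round 1 (the distributor proposes): rejecting gives the studio an expected 0.5 × 33.5 + 0.5 × 20 = 26.75. The distributor offers 26.75 and keeps 60 − 26.75 = 33.25.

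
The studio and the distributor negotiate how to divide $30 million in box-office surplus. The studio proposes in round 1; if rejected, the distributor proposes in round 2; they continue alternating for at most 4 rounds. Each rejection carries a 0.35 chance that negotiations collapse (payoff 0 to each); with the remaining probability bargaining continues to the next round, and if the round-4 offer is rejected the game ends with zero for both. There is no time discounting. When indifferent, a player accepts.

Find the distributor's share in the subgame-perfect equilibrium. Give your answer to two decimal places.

15.06

Round 4 (the distributor proposes): rejection yields 0 for the studio; the distributor offers 0 and keeps 30.
Round 3 (the studio proposes): rejecting gives the distributor an expected 0.65 × 30 = 19.5. The studio offers 19.5 and keeps 30 − 19.5 = 10.5.
Round 2 (the distributor proposes): rejecting gives the studio an expected 0.65 × 10.5 = 6.825. The distributor offers 6.825 and keeps 30 − 6.825 = 23.175.
Round 1 (the studio proposes): rejecting gives the distributor an expected 0.65 × 23.175 = 15.06375, so the studio offers 15.06375, keeping 14.93625.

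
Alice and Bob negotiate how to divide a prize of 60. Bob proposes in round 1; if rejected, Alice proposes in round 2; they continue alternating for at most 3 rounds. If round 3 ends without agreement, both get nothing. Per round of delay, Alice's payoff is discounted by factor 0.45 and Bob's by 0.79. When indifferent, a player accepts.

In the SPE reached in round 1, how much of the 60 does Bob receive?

54.33

Work backward from the last round.
Round 3 (Bob proposes): Alice will accept anything ≥ 0, so Bob offers 0 and keeps 60.
Round 2 (Alice proposes): Bob can get 60 next round, worth 0.79 × 60 = 47.4 now; Alice offers that and keeps 12.6.
Round 1 (Bob proposes): Alice can get 12.6 next round, worth 0.45 × 12.6 = 5.67 now; Bob offers that and keeps 54.33.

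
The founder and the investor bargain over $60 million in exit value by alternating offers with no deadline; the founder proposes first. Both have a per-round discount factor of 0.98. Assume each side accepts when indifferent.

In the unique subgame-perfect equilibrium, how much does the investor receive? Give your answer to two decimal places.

29.70

In a stationary SPE each proposer offers the other exactly their discounted continuation value.
If the founder keeps x when proposing and the investor keeps y when proposing, then x = 60 − 0.98y and y = 60 − 0.98x.
Solving: x = 60(1 − 0.98) / (1 − 0.98·0.98) = 1.2 / 0.0396 ≈ 30.3030.
The investor gets 60 − 30.3030 ≈ 29.6970.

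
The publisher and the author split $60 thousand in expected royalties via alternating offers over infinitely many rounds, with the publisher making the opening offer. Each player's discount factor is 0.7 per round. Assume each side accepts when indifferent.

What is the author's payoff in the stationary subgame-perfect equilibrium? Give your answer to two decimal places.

24.71

In a stationary SPE each proposer offers the other exactly their discounted continuation value.
If the publisher keeps x when proposing and the author keeps y when proposing, then x = 60 − 0.7y and y = 60 − 0.7x.
Solving: x = 60(1 − 0.7) / (1 − 0.7·0.7) = 18 / 0.51 ≈ 35.2941.
The author gets 60 − 35.2941 ≈ 24.7059.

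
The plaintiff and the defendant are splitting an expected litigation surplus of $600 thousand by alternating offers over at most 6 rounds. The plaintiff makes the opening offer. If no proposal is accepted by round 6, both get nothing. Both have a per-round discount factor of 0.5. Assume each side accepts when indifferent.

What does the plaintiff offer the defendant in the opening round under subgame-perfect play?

206.25

Round 6 (the defendant proposes): the plaintiff will accept anything ≥ 0, so the defendant offers 0 and keeps 600.
Round 5 (the plaintiff proposes): the defendant can get 600 next round, worth 0.5 × 600 = 300 now, so the plaintiff offers 300, keeping 300.
Round 4 (the defendant proposes): the plaintiff can get 300 next round, worth 0.5 × 300 = 150 now, so the defendant offers 150, keeping 450.
Round 3 (the plaintiff proposes): the defendant can get 450 next round, worth 0.5 × 450 = 225 now; the plaintiff offers that and keeps 375.
Round 2 (the defendant proposes): the plaintiff can get 375 next round, worth 0.5 × 375 = 187.5 now; the defendant offers that and keeps 412.5.
Round 1 (the plaintiff proposes): the defendant can get 412.5 next round, worth 0.5 × 412.5 = 206.25 now, so the plaintiff offers 206.25, keeping 393.75.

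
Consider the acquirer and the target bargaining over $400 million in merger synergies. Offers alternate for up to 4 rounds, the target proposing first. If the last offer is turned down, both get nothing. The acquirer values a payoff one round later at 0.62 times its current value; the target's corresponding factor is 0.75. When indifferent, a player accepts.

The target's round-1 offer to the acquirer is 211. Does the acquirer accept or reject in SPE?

Work out the acquirer's continuation value if the offer is rejected.
Round 4 (the acquirer proposes): the target will accept anything ≥ 0, so the acquirer offers 0 and keeps 400.
Round 3 (the target proposes): the acquirer can get 400 next round, worth 0.62 × 400 = 248 now, so the target offers 248, keeping 152.
Round 2 (the acquirer proposes): the target can get 152 next round, worth 0.75 × 152 = 114 now, so the acquirer offers 114, keeping 286.
So by rejecting in round 1, the acquirer gets 286 next round, worth 0.62 × 286 = 177.32 now.
Offer 211 ≥ 177.32, so the acquirer accepts.

Accept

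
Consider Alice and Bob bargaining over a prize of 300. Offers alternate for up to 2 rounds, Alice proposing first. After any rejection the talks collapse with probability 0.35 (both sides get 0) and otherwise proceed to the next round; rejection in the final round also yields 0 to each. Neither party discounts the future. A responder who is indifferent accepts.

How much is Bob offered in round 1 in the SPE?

195

By backward induction:
Round 2 (Bob proposes): rejection yields 0 for Alice; Bob offers 0 and keeps 300.
Round 1 (Alice proposes): rejecting gives Bob an expected 0.65 × 300 = 195. Alice offers 195 and keeps 300 − 195 = 105.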